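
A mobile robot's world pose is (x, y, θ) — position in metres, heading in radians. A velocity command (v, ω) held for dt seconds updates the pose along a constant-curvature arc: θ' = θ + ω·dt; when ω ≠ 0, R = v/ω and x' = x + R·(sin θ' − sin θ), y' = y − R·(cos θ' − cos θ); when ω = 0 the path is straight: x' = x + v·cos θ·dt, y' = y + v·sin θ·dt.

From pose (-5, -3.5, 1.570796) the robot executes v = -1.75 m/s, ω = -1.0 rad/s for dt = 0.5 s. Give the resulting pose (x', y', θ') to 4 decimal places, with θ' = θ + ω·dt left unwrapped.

θ' = 1.5708 + -1.0·0.5 = 1.0708
R = v/ω = -1.75/-1.0 = 1.7500
x' = -5 + 1.7500·(sin 1.0708 − sin 1.5708) = -5.2142
y' = -3.5 − 1.7500·(cos 1.0708 − cos 1.5708) = -4.3390

(-5.2142, -4.3390, 1.0708)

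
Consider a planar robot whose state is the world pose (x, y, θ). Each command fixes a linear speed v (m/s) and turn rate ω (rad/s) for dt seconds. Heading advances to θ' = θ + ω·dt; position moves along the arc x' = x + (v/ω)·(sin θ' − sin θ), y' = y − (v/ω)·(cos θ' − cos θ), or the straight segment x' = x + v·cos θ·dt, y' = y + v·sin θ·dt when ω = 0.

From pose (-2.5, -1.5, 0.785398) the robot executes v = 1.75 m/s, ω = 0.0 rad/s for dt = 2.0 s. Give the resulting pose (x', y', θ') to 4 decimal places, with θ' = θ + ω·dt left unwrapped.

(-0.0251, 0.9749, 0.7854)

θ' = 0.7854 + 0.0·2.0 = 0.7854
ω = 0 → straight: x' = -2.5 + 1.75·cos(0.7854)·2.0 = -0.0251
y' = -1.5 + 1.75·sin(0.7854)·2.0 = 0.9749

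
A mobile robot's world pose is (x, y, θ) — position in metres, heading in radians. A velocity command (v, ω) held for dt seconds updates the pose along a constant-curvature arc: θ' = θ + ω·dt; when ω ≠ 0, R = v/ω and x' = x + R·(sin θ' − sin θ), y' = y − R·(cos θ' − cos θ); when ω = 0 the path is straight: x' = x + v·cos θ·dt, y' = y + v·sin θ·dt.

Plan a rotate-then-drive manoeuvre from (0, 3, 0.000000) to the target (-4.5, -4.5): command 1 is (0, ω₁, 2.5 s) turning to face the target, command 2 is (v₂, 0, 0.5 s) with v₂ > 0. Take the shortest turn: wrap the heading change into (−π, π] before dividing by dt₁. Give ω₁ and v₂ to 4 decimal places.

ω₁ = -0.8445, v₂ = 17.4929

heading to target = atan2(-4.5−3, -4.5−0) = -2.1112
Δθ = wrap(-2.1112 − 0.0000) = -2.1112; ω₁ = Δθ/dt₁ = -0.8445
distance = √((-4.5−0)² + (-4.5−3)²) = 8.7464; v₂ = distance/dt₂ = 17.4929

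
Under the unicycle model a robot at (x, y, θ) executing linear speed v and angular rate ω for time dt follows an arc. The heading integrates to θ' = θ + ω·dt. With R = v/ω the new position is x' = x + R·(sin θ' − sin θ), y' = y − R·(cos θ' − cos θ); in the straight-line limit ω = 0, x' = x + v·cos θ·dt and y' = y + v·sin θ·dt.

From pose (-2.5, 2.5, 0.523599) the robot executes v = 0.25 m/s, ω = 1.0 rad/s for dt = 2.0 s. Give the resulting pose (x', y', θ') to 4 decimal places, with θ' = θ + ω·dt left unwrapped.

θ' = 0.5236 + 1.0·2.0 = 2.5236
R = v/ω = 0.25/1.0 = 0.2500
x' = -2.5 + 0.2500·(sin 2.5236 − sin 0.5236) = -2.4801
y' = 2.5 − 0.2500·(cos 2.5236 − cos 0.5236) = 2.9203

(-2.4801, 2.9203, 2.5236)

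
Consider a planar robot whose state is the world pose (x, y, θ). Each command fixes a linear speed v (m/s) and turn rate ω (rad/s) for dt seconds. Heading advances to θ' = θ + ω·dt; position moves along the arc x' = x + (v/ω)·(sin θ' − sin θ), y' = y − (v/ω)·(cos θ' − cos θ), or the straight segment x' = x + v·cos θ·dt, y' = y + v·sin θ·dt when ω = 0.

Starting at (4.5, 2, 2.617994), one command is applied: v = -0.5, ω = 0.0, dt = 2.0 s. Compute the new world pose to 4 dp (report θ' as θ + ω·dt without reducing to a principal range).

(5.3660, 1.5000, 2.6180)

θ' = 2.6180 + 0.0·2.0 = 2.6180
ω = 0 → straight: x' = 4.5 + -0.5·cos(2.6180)·2.0 = 5.3660
y' = 2 + -0.5·sin(2.6180)·2.0 = 1.5000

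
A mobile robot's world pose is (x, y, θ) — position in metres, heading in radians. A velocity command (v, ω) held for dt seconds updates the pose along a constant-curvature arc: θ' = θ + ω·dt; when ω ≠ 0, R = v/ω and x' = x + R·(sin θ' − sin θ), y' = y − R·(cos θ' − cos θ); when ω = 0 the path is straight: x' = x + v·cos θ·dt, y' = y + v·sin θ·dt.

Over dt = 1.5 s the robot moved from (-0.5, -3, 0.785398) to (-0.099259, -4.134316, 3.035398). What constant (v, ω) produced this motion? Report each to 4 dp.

Δθ = 3.035398 − 0.785398 = 2.250000
ω = Δθ/dt = 2.250000/1.5 = 1.5000
R = −Δy/(cos θ' − cos θ) = -0.6667
v = R·ω = -0.6667·1.5000 = -1.0000

v = -1.0000, ω = 1.5000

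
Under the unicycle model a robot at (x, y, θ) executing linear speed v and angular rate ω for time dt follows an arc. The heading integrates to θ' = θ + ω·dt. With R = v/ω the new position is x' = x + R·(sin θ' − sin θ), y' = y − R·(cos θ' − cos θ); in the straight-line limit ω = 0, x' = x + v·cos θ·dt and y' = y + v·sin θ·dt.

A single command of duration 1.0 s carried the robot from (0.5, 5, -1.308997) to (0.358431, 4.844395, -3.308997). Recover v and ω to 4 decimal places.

v = 0.2500, ω = -2.0000

Δθ = -3.308997 − -1.308997 = -2.000000
ω = Δθ/dt = -2.000000/1.0 = -2.0000
R = −Δy/(cos θ' − cos θ) = -0.1250
v = R·ω = -0.1250·-2.0000 = 0.2500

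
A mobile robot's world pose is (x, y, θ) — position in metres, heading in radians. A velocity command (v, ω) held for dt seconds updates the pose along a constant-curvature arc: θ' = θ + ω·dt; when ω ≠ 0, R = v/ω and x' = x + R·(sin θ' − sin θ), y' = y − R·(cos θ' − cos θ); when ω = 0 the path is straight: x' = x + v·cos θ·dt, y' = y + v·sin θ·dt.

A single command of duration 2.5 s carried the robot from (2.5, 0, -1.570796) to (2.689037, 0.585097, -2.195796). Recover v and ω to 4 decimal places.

v = -0.2500, ω = -0.2500

Δθ = -2.195796 − -1.570796 = -0.625000
ω = Δθ/dt = -0.625000/2.5 = -0.2500
R = −Δy/(cos θ' − cos θ) = 1.0000
v = R·ω = 1.0000·-0.2500 = -0.2500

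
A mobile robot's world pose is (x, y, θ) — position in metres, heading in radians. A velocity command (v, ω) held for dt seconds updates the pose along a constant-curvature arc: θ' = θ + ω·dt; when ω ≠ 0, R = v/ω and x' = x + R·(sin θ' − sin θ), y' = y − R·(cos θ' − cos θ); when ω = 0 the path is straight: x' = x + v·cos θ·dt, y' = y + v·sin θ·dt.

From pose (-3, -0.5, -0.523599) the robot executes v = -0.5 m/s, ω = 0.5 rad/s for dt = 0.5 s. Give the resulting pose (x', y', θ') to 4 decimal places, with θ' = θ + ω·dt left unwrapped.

θ' = -0.5236 + 0.5·0.5 = -0.2736
R = v/ω = -0.5/0.5 = -1.0000
x' = -3 + -1.0000·(sin -0.2736 − sin -0.5236) = -3.2298
y' = -0.5 − -1.0000·(cos -0.2736 − cos -0.5236) = -0.4032

(-3.2298, -0.4032, -0.2736)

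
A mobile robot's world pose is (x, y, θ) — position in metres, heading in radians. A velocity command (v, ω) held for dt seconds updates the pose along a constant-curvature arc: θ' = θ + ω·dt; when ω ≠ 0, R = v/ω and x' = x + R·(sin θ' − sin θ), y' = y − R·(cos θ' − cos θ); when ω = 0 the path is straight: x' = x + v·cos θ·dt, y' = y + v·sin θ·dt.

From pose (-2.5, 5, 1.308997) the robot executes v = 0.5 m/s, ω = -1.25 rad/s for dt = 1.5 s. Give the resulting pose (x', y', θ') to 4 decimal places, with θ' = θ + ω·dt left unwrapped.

θ' = 1.3090 + -1.25·1.5 = -0.5660
R = v/ω = 0.5/-1.25 = -0.4000
x' = -2.5 + -0.4000·(sin -0.5660 − sin 1.3090) = -1.8991
y' = 5 − -0.4000·(cos -0.5660 − cos 1.3090) = 5.2341

(-1.8991, 5.2341, -0.5660)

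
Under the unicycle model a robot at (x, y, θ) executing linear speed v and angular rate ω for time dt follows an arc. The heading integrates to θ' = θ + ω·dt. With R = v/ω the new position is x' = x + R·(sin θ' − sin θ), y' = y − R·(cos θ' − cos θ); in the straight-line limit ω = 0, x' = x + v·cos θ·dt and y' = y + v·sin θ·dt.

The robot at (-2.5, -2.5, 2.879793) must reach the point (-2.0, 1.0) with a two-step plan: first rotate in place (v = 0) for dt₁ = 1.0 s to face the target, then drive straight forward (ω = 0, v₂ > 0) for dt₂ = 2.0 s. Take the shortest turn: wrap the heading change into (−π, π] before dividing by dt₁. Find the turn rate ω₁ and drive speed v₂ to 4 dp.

heading to target = atan2(1−-2.5, -2−-2.5) = 1.4289
Δθ = wrap(1.4289 − 2.8798) = -1.4509; ω₁ = Δθ/dt₁ = -1.4509
distance = √((-2−-2.5)² + (1−-2.5)²) = 3.5355; v₂ = distance/dt₂ = 1.7678

ω₁ = -1.4509, v₂ = 1.7678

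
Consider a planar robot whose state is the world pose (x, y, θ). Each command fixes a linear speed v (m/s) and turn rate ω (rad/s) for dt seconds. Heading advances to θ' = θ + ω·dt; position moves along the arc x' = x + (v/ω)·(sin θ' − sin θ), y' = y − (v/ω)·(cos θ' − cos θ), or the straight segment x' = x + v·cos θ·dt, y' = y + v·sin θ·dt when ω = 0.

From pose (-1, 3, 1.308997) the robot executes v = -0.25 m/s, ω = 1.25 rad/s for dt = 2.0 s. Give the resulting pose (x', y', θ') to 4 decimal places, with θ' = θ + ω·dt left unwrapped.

θ' = 1.3090 + 1.25·2.0 = 3.8090
R = v/ω = -0.25/1.25 = -0.2000
x' = -1 + -0.2000·(sin 3.8090 − sin 1.3090) = -0.6830
y' = 3 − -0.2000·(cos 3.8090 − cos 1.3090) = 2.7912

(-0.6830, 2.7912, 3.8090)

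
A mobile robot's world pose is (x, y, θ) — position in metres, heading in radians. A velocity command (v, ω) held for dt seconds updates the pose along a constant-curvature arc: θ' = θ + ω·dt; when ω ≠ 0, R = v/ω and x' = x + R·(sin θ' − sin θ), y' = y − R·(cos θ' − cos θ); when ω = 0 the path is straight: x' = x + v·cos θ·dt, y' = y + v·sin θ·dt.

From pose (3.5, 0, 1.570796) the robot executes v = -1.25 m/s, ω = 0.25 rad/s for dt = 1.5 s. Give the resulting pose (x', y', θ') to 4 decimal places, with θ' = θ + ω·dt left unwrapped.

θ' = 1.5708 + 0.25·1.5 = 1.9458
R = v/ω = -1.25/0.25 = -5.0000
x' = 3.5 + -5.0000·(sin 1.9458 − sin 1.5708) = 3.8475
y' = 0 − -5.0000·(cos 1.9458 − cos 1.5708) = -1.8314

(3.8475, -1.8314, 1.9458)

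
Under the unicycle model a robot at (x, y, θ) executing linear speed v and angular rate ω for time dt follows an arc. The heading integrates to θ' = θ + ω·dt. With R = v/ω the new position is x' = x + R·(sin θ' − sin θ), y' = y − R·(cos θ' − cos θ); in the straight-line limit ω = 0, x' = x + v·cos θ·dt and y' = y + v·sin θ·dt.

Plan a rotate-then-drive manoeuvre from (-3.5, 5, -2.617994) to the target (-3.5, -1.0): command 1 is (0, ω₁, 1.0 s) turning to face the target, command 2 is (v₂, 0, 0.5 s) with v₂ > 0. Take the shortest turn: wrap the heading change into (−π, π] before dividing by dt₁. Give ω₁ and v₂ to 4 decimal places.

heading to target = atan2(-1−5, -3.5−-3.5) = -1.5708
Δθ = wrap(-1.5708 − -2.6180) = 1.0472; ω₁ = Δθ/dt₁ = 1.0472
distance = √((-3.5−-3.5)² + (-1−5)²) = 6.0000; v₂ = distance/dt₂ = 12.0000

ω₁ = 1.0472, v₂ = 12.0000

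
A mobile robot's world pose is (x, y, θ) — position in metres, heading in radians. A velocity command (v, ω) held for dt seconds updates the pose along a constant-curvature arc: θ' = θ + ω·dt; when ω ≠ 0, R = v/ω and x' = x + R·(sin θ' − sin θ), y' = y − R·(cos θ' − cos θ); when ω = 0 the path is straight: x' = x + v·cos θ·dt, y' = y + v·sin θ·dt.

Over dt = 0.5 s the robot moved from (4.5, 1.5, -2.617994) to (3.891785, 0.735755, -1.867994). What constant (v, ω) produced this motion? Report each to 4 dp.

Δθ = -1.867994 − -2.617994 = 0.750000
ω = Δθ/dt = 0.750000/0.5 = 1.5000
R = −Δy/(cos θ' − cos θ) = 1.3333
v = R·ω = 1.3333·1.5000 = 2.0000

v = 2.0000, ω = 1.5000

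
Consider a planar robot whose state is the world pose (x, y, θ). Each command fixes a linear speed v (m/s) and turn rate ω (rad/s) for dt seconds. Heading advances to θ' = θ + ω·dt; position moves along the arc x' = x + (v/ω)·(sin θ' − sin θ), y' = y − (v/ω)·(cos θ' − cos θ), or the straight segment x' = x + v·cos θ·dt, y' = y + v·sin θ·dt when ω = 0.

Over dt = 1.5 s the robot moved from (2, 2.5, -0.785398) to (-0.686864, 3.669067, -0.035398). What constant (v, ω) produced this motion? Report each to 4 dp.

v = -2.0000, ω = 0.5000

Δθ = -0.035398 − -0.785398 = 0.750000
ω = Δθ/dt = 0.750000/1.5 = 0.5000
R = Δx/(sin θ' − sin θ) = -4.0000
v = R·ω = -4.0000·0.5000 = -2.0000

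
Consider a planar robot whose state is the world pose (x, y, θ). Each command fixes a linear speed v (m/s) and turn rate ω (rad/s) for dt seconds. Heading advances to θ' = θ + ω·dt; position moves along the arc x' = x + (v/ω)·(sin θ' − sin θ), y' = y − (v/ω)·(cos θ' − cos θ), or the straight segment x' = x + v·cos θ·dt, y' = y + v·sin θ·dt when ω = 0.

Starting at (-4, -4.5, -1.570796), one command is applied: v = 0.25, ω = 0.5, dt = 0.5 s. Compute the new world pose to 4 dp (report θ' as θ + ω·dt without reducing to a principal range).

(-3.9845, -4.6237, -1.3208)

θ' = -1.5708 + 0.5·0.5 = -1.3208
R = v/ω = 0.25/0.5 = 0.5000
x' = -4 + 0.5000·(sin -1.3208 − sin -1.5708) = -3.9845
y' = -4.5 − 0.5000·(cos -1.3208 − cos -1.5708) = -4.6237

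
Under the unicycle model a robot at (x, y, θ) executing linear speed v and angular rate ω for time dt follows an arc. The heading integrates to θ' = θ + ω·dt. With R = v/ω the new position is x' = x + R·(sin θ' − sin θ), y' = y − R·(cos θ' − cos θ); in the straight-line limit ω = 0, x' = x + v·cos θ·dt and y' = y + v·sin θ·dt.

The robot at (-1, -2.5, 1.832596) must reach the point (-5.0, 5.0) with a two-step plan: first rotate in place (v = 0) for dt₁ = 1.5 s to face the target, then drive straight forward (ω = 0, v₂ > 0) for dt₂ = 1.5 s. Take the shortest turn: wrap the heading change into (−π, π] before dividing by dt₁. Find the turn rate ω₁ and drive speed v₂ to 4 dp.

heading to target = atan2(5−-2.5, -5−-1) = 2.0608
Δθ = wrap(2.0608 − 1.8326) = 0.2282; ω₁ = Δθ/dt₁ = 0.1521
distance = √((-5−-1)² + (5−-2.5)²) = 8.5000; v₂ = distance/dt₂ = 5.6667

ω₁ = 0.1521, v₂ = 5.6667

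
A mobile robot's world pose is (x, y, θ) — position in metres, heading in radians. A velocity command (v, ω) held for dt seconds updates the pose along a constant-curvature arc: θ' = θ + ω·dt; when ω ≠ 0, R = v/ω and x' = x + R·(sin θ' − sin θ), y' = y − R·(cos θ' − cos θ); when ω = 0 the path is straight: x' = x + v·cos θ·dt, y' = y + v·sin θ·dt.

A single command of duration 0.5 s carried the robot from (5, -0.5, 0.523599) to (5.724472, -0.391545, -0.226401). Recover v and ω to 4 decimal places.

v = 1.5000, ω = -1.5000

Δθ = -0.226401 − 0.523599 = -0.750000
ω = Δθ/dt = -0.750000/0.5 = -1.5000
R = Δx/(sin θ' − sin θ) = -1.0000
v = R·ω = -1.0000·-1.5000 = 1.5000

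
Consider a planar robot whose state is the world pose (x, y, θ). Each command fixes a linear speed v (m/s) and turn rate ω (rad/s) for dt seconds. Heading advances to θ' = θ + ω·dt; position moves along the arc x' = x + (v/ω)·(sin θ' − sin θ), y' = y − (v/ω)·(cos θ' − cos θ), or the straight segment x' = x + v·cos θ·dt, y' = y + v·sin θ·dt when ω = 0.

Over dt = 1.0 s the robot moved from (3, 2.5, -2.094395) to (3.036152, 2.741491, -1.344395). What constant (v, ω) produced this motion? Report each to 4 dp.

v = -0.2500, ω = 0.7500

Δθ = -1.344395 − -2.094395 = 0.750000
ω = Δθ/dt = 0.750000/1.0 = 0.7500
R = −Δy/(cos θ' − cos θ) = -0.3333
v = R·ω = -0.3333·0.7500 = -0.2500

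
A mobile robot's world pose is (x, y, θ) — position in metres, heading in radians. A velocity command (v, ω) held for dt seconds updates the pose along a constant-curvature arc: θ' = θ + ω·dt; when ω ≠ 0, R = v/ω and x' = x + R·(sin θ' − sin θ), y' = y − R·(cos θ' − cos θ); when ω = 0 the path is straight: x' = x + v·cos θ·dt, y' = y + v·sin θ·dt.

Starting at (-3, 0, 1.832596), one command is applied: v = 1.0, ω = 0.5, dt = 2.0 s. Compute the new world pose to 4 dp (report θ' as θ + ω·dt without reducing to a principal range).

θ' = 1.8326 + 0.5·2.0 = 2.8326
R = v/ω = 1.0/0.5 = 2.0000
x' = -3 + 2.0000·(sin 2.8326 − sin 1.8326) = -4.3236
y' = 0 − 2.0000·(cos 2.8326 − cos 1.8326) = 1.3876

(-4.3236, 1.3876, 2.8326)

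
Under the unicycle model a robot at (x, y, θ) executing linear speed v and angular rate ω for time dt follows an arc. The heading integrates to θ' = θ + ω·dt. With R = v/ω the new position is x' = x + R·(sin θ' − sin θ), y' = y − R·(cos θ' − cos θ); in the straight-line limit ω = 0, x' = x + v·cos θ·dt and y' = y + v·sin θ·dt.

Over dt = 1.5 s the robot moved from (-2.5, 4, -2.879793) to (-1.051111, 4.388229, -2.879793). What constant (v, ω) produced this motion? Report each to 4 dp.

Δθ = -2.879793 − -2.879793 = 0.000000
ω = Δθ/dt = 0.000000/1.5 = 0.0000
ω = 0 → v = (Δx·cos θ + Δy·sin θ)/dt = -1.0000

v = -1.0000, ω = 0.0000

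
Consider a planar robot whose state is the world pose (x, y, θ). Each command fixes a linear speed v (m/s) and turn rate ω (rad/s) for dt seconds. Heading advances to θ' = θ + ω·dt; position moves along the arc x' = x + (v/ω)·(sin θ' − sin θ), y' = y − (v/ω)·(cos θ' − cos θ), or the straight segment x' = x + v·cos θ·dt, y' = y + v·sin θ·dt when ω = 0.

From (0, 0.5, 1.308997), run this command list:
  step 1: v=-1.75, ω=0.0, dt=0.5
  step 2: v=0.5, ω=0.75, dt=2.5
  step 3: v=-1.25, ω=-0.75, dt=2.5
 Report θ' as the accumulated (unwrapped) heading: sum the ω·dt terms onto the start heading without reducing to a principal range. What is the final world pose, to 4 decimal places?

(0.7819, -1.6031, 1.3090)

step 1: θ'=1.3090 (straight) → pose (-0.2265, -0.3452, 1.3090)
step 2: θ'=3.1840 (R=0.6667) → pose (-0.8987, 0.4934, 3.1840)
step 3: θ'=1.3090 (R=1.6667) → pose (0.7819, -1.6031, 1.3090)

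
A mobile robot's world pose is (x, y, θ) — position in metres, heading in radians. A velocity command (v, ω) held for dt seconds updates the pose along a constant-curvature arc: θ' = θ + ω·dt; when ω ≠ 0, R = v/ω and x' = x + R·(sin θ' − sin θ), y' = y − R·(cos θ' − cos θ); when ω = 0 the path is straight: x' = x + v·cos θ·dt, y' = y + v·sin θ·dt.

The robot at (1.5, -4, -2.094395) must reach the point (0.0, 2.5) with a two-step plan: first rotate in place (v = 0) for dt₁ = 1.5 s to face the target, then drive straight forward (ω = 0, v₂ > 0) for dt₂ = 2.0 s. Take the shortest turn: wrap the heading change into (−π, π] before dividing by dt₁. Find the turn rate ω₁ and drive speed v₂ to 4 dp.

ω₁ = -1.5941, v₂ = 3.3354

heading to target = atan2(2.5−-4, 0−1.5) = 1.7976
Δθ = wrap(1.7976 − -2.0944) = -2.3912; ω₁ = Δθ/dt₁ = -1.5941
distance = √((0−1.5)² + (2.5−-4)²) = 6.6708; v₂ = distance/dt₂ = 3.3354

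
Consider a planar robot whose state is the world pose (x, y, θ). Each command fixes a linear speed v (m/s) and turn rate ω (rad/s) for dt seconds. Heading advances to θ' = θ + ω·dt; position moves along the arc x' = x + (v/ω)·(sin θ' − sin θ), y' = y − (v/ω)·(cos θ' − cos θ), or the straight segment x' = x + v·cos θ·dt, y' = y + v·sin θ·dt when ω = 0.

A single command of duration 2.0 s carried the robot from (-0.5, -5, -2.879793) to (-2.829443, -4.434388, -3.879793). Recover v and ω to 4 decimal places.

Δθ = -3.879793 − -2.879793 = -1.000000
ω = Δθ/dt = -1.000000/2.0 = -0.5000
R = Δx/(sin θ' − sin θ) = -2.5000
v = R·ω = -2.5000·-0.5000 = 1.2500

v = 1.2500, ω = -0.5000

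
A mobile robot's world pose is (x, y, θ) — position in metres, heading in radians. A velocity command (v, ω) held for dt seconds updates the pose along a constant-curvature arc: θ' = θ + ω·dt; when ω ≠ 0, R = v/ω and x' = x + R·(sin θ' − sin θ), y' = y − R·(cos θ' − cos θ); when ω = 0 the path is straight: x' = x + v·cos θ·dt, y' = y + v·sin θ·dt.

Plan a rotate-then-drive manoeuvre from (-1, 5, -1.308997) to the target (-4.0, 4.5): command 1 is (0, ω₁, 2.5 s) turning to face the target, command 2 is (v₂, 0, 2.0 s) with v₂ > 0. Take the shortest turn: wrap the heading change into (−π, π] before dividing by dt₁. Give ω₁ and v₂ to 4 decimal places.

heading to target = atan2(4.5−5, -4−-1) = -2.9764
Δθ = wrap(-2.9764 − -1.3090) = -1.6674; ω₁ = Δθ/dt₁ = -0.6670
distance = √((-4−-1)² + (4.5−5)²) = 3.0414; v₂ = distance/dt₂ = 1.5207

ω₁ = -0.6670, v₂ = 1.5207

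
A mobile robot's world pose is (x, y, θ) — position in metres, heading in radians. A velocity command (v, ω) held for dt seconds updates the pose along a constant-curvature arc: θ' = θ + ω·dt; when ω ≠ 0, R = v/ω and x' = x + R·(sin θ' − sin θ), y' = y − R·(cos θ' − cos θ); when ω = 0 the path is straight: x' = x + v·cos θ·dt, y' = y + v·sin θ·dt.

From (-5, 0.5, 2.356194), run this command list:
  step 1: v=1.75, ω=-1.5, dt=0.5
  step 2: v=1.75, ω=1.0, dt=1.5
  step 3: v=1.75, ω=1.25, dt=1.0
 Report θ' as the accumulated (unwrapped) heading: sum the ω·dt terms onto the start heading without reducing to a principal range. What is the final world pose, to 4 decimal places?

step 1: θ'=1.6062 (R=-1.1667) → pose (-5.3410, 1.2837, 1.6062)
step 2: θ'=3.1062 (R=1.7500) → pose (-7.0279, 2.9706, 3.1062)
step 3: θ'=4.3562 (R=1.4000) → pose (-8.3896, 2.0597, 4.3562)

(-8.3896, 2.0597, 4.3562)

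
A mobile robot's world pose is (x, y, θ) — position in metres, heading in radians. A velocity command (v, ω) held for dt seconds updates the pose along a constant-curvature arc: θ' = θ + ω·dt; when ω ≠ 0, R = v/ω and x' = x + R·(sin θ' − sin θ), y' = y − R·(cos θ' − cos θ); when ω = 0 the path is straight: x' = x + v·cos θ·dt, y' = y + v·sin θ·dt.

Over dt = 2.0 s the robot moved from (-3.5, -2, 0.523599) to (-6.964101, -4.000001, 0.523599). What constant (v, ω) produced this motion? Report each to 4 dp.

Δθ = 0.523599 − 0.523599 = 0.000000
ω = Δθ/dt = 0.000000/2.0 = 0.0000
ω = 0 → v = (Δx·cos θ + Δy·sin θ)/dt = -2.0000

v = -2.0000, ω = 0.0000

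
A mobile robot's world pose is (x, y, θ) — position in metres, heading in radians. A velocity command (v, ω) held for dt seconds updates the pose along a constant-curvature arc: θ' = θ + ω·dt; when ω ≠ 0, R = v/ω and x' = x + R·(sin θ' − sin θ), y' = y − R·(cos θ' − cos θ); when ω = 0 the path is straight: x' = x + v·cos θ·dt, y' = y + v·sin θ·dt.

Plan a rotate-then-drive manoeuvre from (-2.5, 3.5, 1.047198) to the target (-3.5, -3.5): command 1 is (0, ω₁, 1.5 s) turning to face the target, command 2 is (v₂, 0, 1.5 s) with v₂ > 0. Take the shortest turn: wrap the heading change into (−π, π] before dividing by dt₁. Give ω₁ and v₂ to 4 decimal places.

ω₁ = -1.8399, v₂ = 4.7140

heading to target = atan2(-3.5−3.5, -3.5−-2.5) = -1.7127
Δθ = wrap(-1.7127 − 1.0472) = -2.7599; ω₁ = Δθ/dt₁ = -1.8399
distance = √((-3.5−-2.5)² + (-3.5−3.5)²) = 7.0711; v₂ = distance/dt₂ = 4.7140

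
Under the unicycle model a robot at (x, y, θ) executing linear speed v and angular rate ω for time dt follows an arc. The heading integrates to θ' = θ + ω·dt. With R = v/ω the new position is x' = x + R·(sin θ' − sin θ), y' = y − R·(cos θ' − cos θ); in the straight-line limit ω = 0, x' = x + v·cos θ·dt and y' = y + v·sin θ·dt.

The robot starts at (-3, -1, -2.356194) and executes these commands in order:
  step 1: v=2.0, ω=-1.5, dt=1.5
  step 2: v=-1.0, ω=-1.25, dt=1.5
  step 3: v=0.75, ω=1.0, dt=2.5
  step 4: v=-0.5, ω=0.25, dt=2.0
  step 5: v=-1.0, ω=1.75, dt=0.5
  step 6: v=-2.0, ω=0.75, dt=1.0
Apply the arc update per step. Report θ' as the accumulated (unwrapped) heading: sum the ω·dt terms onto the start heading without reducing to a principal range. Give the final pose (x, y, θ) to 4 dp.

(-3.0130, 1.2083, -1.8562)

step 1: θ'=-4.6062 (R=-1.3333) → pose (-5.2686, -0.1985, -4.6062)
step 2: θ'=-6.4812 (R=0.8000) → pose (-6.2215, -1.0677, -6.4812)
step 3: θ'=-3.9812 (R=0.7500) → pose (-5.5157, 0.1685, -3.9812)
step 4: θ'=-3.4812 (R=-2.0000) → pose (-4.6931, -0.3818, -3.4812)
step 5: θ'=-2.6062 (R=-0.5714) → pose (-4.2113, -0.3344, -2.6062)
step 6: θ'=-1.8562 (R=-2.6667) → pose (-3.0130, 1.2083, -1.8562)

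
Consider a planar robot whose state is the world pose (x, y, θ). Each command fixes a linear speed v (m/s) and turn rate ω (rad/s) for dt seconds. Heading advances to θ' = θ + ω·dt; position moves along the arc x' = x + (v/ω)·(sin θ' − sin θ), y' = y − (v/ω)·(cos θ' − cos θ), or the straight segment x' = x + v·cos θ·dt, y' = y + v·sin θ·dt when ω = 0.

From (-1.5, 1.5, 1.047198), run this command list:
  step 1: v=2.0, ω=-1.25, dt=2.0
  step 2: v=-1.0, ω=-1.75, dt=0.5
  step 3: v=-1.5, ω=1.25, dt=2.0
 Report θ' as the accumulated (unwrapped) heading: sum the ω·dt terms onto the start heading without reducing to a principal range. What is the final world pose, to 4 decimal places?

step 1: θ'=-1.4528 (R=-1.6000) → pose (1.4745, 0.8884, -1.4528)
step 2: θ'=-2.3278 (R=0.5714) → pose (1.6266, 1.3481, -2.3278)
step 3: θ'=0.1722 (R=-1.2000) → pose (0.5487, 3.3544, 0.1722)

(0.5487, 3.3544, 0.1722)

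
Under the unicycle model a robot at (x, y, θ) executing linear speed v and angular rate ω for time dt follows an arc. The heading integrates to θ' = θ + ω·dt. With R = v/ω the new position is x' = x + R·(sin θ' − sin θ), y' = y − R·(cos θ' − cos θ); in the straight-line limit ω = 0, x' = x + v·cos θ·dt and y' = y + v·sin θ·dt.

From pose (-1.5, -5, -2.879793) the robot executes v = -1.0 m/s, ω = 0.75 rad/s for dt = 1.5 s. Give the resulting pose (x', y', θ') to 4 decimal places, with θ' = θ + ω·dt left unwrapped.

(-0.5343, -3.9560, -1.7548)

θ' = -2.8798 + 0.75·1.5 = -1.7548
R = v/ω = -1.0/0.75 = -1.3333
x' = -1.5 + -1.3333·(sin -1.7548 − sin -2.8798) = -0.5343
y' = -5 − -1.3333·(cos -1.7548 − cos -2.8798) = -3.9560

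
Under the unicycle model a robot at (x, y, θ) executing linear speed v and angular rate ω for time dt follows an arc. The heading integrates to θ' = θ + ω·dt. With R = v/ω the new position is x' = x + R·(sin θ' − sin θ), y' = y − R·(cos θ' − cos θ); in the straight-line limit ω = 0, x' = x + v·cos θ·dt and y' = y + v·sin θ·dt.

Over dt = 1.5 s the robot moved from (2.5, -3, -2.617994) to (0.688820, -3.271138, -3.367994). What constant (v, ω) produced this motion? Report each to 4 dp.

v = 1.2500, ω = -0.5000

Δθ = -3.367994 − -2.617994 = -0.750000
ω = Δθ/dt = -0.750000/1.5 = -0.5000
R = Δx/(sin θ' − sin θ) = -2.5000
v = R·ω = -2.5000·-0.5000 = 1.2500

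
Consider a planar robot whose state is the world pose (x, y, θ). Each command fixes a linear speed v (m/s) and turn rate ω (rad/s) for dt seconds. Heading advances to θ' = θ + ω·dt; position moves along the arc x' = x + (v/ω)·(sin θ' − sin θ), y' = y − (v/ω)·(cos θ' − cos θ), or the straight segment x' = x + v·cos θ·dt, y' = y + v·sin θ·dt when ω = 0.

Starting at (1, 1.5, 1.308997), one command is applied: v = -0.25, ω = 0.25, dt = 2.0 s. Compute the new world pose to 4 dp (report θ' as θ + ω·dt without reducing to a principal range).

θ' = 1.3090 + 0.25·2.0 = 1.8090
R = v/ω = -0.25/0.25 = -1.0000
x' = 1 + -1.0000·(sin 1.8090 − sin 1.3090) = 0.9942
y' = 1.5 − -1.0000·(cos 1.8090 − cos 1.3090) = 1.0052

(0.9942, 1.0052, 1.8090)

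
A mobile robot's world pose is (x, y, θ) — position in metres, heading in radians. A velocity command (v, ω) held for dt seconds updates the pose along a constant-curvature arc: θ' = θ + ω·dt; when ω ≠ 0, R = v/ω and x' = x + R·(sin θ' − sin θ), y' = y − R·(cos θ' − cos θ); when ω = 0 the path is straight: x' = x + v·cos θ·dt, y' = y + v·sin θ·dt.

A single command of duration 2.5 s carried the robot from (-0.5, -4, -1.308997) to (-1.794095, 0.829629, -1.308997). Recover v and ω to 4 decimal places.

v = -2.0000, ω = 0.0000

Δθ = -1.308997 − -1.308997 = 0.000000
ω = Δθ/dt = 0.000000/2.5 = 0.0000
ω = 0 → v = (Δx·cos θ + Δy·sin θ)/dt = -2.0000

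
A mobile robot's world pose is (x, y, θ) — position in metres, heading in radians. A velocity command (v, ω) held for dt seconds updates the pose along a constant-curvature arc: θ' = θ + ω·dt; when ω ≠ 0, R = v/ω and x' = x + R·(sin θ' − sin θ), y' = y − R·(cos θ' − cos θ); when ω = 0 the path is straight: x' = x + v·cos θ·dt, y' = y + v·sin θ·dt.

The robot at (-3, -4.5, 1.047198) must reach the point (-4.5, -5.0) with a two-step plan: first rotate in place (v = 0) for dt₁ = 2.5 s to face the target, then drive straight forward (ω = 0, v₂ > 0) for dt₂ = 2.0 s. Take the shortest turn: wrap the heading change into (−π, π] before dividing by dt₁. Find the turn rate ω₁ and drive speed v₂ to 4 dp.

ω₁ = 0.9665, v₂ = 0.7906

heading to target = atan2(-5−-4.5, -4.5−-3) = -2.8198
Δθ = wrap(-2.8198 − 1.0472) = 2.4161; ω₁ = Δθ/dt₁ = 0.9665
distance = √((-4.5−-3)² + (-5−-4.5)²) = 1.5811; v₂ = distance/dt₂ = 0.7906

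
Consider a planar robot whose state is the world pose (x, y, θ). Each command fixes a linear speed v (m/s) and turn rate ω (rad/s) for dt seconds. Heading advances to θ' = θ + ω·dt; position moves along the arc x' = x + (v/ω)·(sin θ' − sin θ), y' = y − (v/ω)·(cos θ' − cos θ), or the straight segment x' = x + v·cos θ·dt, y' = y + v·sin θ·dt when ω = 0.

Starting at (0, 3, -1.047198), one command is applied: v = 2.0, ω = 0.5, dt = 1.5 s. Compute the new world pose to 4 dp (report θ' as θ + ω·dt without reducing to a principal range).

(2.2927, 1.1754, -0.2972)

θ' = -1.0472 + 0.5·1.5 = -0.2972
R = v/ω = 2.0/0.5 = 4.0000
x' = 0 + 4.0000·(sin -0.2972 − sin -1.0472) = 2.2927
y' = 3 − 4.0000·(cos -0.2972 − cos -1.0472) = 1.1754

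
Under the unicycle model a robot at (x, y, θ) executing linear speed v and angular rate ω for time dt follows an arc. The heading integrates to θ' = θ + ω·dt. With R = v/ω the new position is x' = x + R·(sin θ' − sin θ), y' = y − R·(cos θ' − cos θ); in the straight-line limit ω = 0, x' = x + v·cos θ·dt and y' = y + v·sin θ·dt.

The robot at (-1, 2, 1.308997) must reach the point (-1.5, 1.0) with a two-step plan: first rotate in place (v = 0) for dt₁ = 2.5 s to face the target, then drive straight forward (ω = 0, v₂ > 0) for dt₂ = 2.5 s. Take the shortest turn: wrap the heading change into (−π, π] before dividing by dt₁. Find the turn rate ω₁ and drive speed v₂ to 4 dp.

ω₁ = 1.1759, v₂ = 0.4472

heading to target = atan2(1−2, -1.5−-1) = -2.0344
Δθ = wrap(-2.0344 − 1.3090) = 2.9397; ω₁ = Δθ/dt₁ = 1.1759
distance = √((-1.5−-1)² + (1−2)²) = 1.1180; v₂ = distance/dt₂ = 0.4472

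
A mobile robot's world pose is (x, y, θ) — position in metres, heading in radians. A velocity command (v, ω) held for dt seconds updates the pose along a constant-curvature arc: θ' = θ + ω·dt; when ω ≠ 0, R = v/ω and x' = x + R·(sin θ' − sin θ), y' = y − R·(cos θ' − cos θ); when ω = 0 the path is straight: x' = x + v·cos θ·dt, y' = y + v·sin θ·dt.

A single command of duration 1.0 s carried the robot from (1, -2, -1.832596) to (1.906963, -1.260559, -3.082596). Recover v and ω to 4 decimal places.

Δθ = -3.082596 − -1.832596 = -1.250000
ω = Δθ/dt = -1.250000/1.0 = -1.2500
R = Δx/(sin θ' − sin θ) = 1.0000
v = R·ω = 1.0000·-1.2500 = -1.2500

v = -1.2500, ω = -1.2500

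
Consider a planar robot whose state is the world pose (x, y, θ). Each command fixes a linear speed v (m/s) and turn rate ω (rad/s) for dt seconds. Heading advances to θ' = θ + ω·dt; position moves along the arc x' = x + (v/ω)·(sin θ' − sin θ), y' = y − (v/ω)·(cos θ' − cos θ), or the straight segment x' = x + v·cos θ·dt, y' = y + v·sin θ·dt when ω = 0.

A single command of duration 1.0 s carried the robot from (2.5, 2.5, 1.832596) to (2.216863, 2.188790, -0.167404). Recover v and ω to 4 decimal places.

Δθ = -0.167404 − 1.832596 = -2.000000
ω = Δθ/dt = -2.000000/1.0 = -2.0000
R = −Δy/(cos θ' − cos θ) = 0.2500
v = R·ω = 0.2500·-2.0000 = -0.5000

v = -0.5000, ω = -2.0000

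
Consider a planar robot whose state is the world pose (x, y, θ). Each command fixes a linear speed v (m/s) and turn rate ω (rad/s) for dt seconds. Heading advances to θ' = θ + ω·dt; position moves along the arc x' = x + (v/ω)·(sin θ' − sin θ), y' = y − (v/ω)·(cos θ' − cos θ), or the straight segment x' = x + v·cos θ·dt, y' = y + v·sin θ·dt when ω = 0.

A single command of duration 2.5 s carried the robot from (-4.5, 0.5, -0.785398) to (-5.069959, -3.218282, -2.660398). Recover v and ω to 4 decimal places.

Δθ = -2.660398 − -0.785398 = -1.875000
ω = Δθ/dt = -1.875000/2.5 = -0.7500
R = −Δy/(cos θ' − cos θ) = -2.3333
v = R·ω = -2.3333·-0.7500 = 1.7500

v = 1.7500, ω = -0.7500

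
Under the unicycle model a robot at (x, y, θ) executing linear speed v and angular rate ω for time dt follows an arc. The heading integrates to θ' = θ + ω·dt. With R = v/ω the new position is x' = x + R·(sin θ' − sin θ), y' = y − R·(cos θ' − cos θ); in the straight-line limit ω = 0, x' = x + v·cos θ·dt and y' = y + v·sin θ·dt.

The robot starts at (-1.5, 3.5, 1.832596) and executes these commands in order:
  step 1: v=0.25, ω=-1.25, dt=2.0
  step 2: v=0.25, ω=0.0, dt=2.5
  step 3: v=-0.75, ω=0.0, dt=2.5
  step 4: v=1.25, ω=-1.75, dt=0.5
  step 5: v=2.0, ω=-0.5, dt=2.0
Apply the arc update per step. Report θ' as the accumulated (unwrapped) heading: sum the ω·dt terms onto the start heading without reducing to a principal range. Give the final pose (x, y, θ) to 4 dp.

step 1: θ'=-0.6674 (R=-0.2000) → pose (-1.1830, 3.7089, -0.6674)
step 2: θ'=-0.6674 (straight) → pose (-0.6921, 3.3220, -0.6674)
step 3: θ'=-0.6674 (straight) → pose (-2.1648, 4.4825, -0.6674)
step 4: θ'=-1.5424 (R=-0.7143) → pose (-1.8929, 3.9418, -1.5424)
step 5: θ'=-2.5424 (R=-4.0000) → pose (-3.6354, 0.5251, -2.5424)

(-3.6354, 0.5251, -2.5424)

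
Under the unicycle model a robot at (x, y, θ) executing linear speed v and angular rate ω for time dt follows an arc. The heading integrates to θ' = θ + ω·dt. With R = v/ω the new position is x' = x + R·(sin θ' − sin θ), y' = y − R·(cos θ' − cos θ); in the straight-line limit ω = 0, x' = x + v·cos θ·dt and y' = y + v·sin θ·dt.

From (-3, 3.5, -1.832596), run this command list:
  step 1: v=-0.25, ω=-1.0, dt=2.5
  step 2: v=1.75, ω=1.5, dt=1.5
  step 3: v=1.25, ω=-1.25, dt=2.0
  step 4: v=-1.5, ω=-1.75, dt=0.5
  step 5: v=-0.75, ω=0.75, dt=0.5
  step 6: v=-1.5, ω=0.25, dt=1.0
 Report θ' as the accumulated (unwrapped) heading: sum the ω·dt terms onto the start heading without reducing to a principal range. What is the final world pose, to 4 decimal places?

step 1: θ'=-4.3326 (R=0.2500) → pose (-2.5263, 3.5280, -4.3326)
step 2: θ'=-2.0826 (R=1.1667) → pose (-4.6270, 3.6668, -2.0826)
step 3: θ'=-4.5826 (R=-1.0000) → pose (-6.4905, 4.0272, -4.5826)
step 4: θ'=-5.4576 (R=0.8571) → pose (-6.7105, 3.3350, -5.4576)
step 5: θ'=-5.0826 (R=-1.0000) → pose (-6.9078, 3.0186, -5.0826)
step 6: θ'=-4.8326 (R=-6.0000) → pose (-7.2710, 1.5673, -4.8326)

(-7.2710, 1.5673, -4.8326)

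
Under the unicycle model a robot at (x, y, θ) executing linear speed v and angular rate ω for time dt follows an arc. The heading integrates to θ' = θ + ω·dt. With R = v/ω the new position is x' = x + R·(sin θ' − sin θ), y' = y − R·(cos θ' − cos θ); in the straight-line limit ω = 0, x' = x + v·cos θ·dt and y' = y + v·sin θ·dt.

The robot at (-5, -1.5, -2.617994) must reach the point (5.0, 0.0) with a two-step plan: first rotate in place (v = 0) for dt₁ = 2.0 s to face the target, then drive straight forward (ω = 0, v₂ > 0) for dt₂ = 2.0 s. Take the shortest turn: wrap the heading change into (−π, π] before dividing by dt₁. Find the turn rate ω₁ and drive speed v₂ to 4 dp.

heading to target = atan2(0−-1.5, 5−-5) = 0.1489
Δθ = wrap(0.1489 − -2.6180) = 2.7669; ω₁ = Δθ/dt₁ = 1.3834
distance = √((5−-5)² + (0−-1.5)²) = 10.1119; v₂ = distance/dt₂ = 5.0559

ω₁ = 1.3834, v₂ = 5.0559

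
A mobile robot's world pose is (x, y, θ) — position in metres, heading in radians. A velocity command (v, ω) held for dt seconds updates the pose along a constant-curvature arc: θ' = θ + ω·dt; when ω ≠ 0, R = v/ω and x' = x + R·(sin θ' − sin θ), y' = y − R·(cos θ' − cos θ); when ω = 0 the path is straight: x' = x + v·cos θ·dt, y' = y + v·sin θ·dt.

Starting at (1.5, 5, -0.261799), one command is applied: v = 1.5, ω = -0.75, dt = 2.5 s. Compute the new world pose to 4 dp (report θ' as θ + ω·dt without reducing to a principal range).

θ' = -0.2618 + -0.75·2.5 = -2.1368
R = v/ω = 1.5/-0.75 = -2.0000
x' = 1.5 + -2.0000·(sin -2.1368 − sin -0.2618) = 2.6705
y' = 5 − -2.0000·(cos -2.1368 − cos -0.2618) = 1.9956

(2.6705, 1.9956, -2.1368)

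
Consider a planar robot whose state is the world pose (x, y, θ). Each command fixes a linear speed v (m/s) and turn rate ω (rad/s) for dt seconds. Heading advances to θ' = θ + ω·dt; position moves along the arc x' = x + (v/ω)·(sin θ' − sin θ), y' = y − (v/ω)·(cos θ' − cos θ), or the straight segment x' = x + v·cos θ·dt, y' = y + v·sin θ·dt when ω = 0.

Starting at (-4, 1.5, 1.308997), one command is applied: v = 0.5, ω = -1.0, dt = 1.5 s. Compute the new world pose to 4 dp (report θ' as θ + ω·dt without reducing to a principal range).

(-3.4221, 1.8615, -0.1910)

θ' = 1.3090 + -1.0·1.5 = -0.1910
R = v/ω = 0.5/-1.0 = -0.5000
x' = -4 + -0.5000·(sin -0.1910 − sin 1.3090) = -3.4221
y' = 1.5 − -0.5000·(cos -0.1910 − cos 1.3090) = 1.8615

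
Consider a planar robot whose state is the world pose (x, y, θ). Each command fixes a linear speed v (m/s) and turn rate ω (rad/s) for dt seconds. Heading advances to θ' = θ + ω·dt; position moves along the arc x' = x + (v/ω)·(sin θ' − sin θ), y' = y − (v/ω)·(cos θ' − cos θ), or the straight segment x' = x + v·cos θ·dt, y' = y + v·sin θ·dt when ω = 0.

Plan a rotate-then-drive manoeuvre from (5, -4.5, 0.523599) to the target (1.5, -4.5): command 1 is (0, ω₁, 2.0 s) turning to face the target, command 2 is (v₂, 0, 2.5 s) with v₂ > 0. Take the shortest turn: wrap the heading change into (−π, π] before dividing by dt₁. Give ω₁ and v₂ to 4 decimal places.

heading to target = atan2(-4.5−-4.5, 1.5−5) = 3.1416
Δθ = wrap(3.1416 − 0.5236) = 2.6180; ω₁ = Δθ/dt₁ = 1.3090
distance = √((1.5−5)² + (-4.5−-4.5)²) = 3.5000; v₂ = distance/dt₂ = 1.4000

ω₁ = 1.3090, v₂ = 1.4000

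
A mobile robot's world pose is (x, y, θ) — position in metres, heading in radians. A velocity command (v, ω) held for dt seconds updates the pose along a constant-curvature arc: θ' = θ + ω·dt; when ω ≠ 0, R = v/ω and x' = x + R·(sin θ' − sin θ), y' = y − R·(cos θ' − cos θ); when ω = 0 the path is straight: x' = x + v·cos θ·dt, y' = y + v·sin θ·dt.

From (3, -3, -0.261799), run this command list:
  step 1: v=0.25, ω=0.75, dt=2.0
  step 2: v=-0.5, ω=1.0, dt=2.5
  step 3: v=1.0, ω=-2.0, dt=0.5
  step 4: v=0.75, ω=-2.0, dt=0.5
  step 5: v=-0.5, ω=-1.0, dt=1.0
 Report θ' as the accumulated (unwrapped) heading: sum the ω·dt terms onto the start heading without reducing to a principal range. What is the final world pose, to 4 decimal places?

(3.2986, -3.5807, 0.7382)

step 1: θ'=1.2382 (R=0.3333) → pose (3.4013, -2.7869, 1.2382)
step 2: θ'=3.7382 (R=-0.5000) → pose (4.1549, -3.3637, 3.7382)
step 3: θ'=2.7382 (R=-0.5000) → pose (3.6777, -3.4100, 2.7382)
step 4: θ'=1.7382 (R=-0.3750) → pose (3.4551, -3.1276, 1.7382)
step 5: θ'=0.7382 (R=0.5000) → pose (3.2986, -3.5807, 0.7382)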